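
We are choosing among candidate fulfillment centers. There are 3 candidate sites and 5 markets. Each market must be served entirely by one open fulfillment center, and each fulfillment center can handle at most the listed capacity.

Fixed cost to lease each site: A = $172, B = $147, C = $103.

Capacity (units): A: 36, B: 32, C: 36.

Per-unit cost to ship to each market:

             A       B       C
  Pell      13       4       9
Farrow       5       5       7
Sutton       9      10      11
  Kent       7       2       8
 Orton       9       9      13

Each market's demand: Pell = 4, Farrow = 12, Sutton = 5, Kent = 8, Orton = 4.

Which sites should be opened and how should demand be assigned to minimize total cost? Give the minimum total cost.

Open {C}: Pell→C 9·4=36, Farrow→C 7·12=84, Sutton→C 11·5=55, Kent→C 8·8=64, Orton→C 13·4=52.
Loads: C carries 33/36. Service 291; fixed 103; total 394.
Next best feasible plan costs 421.

Minimum total cost: 394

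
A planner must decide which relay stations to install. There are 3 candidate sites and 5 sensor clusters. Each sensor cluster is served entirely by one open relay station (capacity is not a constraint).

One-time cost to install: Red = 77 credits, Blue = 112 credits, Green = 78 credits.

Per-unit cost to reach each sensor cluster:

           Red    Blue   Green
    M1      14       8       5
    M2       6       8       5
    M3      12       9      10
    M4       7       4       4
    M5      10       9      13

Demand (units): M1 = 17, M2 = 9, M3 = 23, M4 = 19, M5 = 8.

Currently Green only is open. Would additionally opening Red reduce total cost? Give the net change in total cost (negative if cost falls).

No — net change +53 (cost rises by 53).

Current service cost with {Green}: 540.
Adding Red: each sensor cluster re-picks its cheapest; new service cost 516, saving 24.
Extra fixed cost: 77. Net change = 77 − 24 = 53.
(Totals: 618 → 671.)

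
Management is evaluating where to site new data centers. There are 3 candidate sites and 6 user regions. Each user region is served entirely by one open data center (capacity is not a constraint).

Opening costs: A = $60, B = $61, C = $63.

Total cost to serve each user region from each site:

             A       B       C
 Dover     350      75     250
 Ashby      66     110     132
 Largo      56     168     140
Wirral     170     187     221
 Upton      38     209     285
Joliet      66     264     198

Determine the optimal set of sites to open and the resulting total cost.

For any fixed open set, each user region goes to its cheapest open site; total = fixed + service.
{A, B}: Dover→B 75, Ashby→A 66, Largo→A 56, Wirral→A 170, Upton→A 38, Joliet→A 66. Service 471; fixed 121; total 592.
{A, B, C}: Dover→B 75, Ashby→A 66, Largo→A 56, Wirral→A 170, Upton→A 38, Joliet→A 66. Service 471; fixed 184; total 655.
{A, C}: Dover→C 250, Ashby→A 66, Largo→A 56, Wirral→A 170, Upton→A 38, Joliet→A 66. Service 646; fixed 123; total 769.
{A}: service 746 + fixed 60 = 806
(All 7 nonempty subsets were checked; A and B is lowest.)

Open A and B; minimum total cost 592.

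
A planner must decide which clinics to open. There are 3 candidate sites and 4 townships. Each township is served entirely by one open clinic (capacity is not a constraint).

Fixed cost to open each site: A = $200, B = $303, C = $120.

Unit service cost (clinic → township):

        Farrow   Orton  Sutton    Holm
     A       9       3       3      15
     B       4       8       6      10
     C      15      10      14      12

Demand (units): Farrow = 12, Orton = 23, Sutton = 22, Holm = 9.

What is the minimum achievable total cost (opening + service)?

For any fixed open set, each township goes to its cheapest open site; total = fixed + service.
{A}: Farrow→A 9·12=108, Orton→A 3·23=69, Sutton→A 3·22=66, Holm→A 15·9=135. Service 378; fixed 200; total 578.
{A, C}: Farrow→A 9·12=108, Orton→A 3·23=69, Sutton→A 3·22=66, Holm→C 12·9=108. Service 351; fixed 320; total 671.
{B}: service 454 + fixed 303 = 757
{A, B, C}: Farrow→B 4·12=48, Orton→A 3·23=69, Sutton→A 3·22=66, Holm→B 10·9=90. Service 273; fixed 623; total 896.
No other subset beats 578.

Minimum total cost: 578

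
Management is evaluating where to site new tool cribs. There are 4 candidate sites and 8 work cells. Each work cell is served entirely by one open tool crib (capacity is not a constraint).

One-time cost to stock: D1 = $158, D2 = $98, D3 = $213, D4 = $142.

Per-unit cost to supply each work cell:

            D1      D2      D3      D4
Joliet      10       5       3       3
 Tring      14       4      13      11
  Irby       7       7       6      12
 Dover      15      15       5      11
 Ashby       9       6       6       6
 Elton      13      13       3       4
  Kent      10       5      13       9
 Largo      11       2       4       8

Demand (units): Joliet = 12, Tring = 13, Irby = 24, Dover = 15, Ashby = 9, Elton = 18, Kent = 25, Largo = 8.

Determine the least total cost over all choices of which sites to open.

Minimum total cost: 867

For any fixed open set, each work cell goes to its cheapest open site; total = fixed + service.
{D2, D3}: Joliet→D3 3·12=36, Tring→D2 4·13=52, Irby→D3 6·24=144, Dover→D3 5·15=75, Ashby→D2 6·9=54, Elton→D3 3·18=54, Kent→D2 5·25=125, Largo→D2 2·8=16. Service 556; fixed 311; total 867.
{D2, D4}: Joliet→D4 3·12=36, Tring→D2 4·13=52, Irby→D2 7·24=168, Dover→D4 11·15=165, Ashby→D2 6·9=54, Elton→D4 4·18=72, Kent→D2 5·25=125, Largo→D2 2·8=16. Service 688; fixed 240; total 928.
{D2, D3, D4}: Joliet→D3 3·12=36, Tring→D2 4·13=52, Irby→D3 6·24=144, Dover→D3 5·15=75, Ashby→D2 6·9=54, Elton→D3 3·18=54, Kent→D2 5·25=125, Largo→D2 2·8=16. Service 556; fixed 453; total 1009.
{D1, D2, D3, D4}: service 556 + fixed 611 = 1167
No other subset beats 867.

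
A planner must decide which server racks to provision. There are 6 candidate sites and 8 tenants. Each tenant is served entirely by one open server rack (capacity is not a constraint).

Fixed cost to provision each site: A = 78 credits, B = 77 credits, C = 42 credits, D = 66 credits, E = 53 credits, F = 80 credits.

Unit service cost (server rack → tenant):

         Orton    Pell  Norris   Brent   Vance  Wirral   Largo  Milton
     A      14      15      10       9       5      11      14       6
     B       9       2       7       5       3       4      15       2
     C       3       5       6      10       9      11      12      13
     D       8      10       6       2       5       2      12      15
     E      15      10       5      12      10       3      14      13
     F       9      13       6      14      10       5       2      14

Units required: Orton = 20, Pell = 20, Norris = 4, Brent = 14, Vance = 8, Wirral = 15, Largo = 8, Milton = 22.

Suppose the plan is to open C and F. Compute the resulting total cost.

Total cost: 895

Each tenant is assigned to its cheapest site among the open ones.
{C, F}: Orton→C 3·20=60, Pell→C 5·20=100, Norris→C 6·4=24, Brent→C 10·14=140, Vance→C 9·8=72, Wirral→F 5·15=75, Largo→F 2·8=16, Milton→C 13·22=286. Service 773; fixed 122; total 895.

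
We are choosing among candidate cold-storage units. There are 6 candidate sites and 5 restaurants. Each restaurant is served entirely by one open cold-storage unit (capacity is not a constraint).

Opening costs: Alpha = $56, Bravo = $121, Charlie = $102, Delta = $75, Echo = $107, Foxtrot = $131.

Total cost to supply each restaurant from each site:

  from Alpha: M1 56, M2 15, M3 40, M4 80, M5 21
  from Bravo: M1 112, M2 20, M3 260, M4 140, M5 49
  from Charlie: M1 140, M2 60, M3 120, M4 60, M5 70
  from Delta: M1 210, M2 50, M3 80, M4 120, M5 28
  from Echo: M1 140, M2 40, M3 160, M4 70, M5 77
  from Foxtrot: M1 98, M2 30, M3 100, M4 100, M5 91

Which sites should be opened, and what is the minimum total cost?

Open Alpha only; minimum total cost 268.

For any fixed open set, each restaurant goes to its cheapest open site; total = fixed + service.
{Alpha}: M1→Alpha 56, M2→Alpha 15, M3→Alpha 40, M4→Alpha 80, M5→Alpha 21. Service 212; fixed 56; total 268.
{Alpha, Delta}: M1→Alpha 56, M2→Alpha 15, M3→Alpha 40, M4→Alpha 80, M5→Alpha 21. Service 212; fixed 131; total 343.
{Alpha, Charlie}: service 192 + fixed 158 = 350
{Alpha, Bravo, Charlie, Delta, Echo, Foxtrot}: service 192 + fixed 592 = 784
No other subset beats 268.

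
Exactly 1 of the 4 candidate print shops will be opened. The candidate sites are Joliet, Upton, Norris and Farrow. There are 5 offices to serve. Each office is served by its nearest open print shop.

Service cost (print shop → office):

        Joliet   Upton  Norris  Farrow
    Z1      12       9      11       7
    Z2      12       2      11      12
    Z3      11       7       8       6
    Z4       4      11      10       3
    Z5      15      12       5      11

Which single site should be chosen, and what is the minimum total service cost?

With exactly 1 open, each office uses its cheapest among the chosen.
{Farrow}: Z1→Farrow 7, Z2→Farrow 12, Z3→Farrow 6, Z4→Farrow 3, Z5→Farrow 11. Service cost 39.
{Upton}: service cost 41
{Norris}: service cost 45
Among all 4 size-1 choices, {Farrow} is lowest.

Choose Farrow only; total service cost 39.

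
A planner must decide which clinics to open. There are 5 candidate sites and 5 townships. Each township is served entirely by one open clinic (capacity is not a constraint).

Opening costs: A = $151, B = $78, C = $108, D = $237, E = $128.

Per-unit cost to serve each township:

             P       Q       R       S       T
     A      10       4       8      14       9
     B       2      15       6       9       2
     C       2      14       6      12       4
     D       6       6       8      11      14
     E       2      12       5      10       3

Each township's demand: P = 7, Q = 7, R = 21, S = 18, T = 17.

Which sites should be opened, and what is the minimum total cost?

For any fixed open set, each township goes to its cheapest open site; total = fixed + service.
{B}: P→B 2·7=14, Q→B 15·7=105, R→B 6·21=126, S→B 9·18=162, T→B 2·17=34. Service 441; fixed 78; total 519.
{E}: P→E 2·7=14, Q→E 12·7=84, R→E 5·21=105, S→E 10·18=180, T→E 3·17=51. Service 434; fixed 128; total 562.
{A, B}: service 364 + fixed 229 = 593
{A, B, C, D, E}: service 343 + fixed 702 = 1045
No other subset beats 519.

Open B only; minimum total cost 519.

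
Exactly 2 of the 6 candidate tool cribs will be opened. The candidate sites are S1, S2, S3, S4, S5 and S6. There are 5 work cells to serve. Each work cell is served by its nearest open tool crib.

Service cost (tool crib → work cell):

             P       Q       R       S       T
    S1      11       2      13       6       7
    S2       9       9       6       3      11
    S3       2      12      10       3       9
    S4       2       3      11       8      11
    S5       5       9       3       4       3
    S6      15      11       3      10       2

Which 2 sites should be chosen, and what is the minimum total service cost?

With exactly 2 open, each work cell uses its cheapest among the chosen.
{S4, S5}: P→S4 2, Q→S4 3, R→S5 3, S→S5 4, T→S5 3. Service cost 15.
{S1, S5}: service cost 17
{S4, S6}: service cost 18
Among all 15 size-2 choices, {S4, S5} is lowest.

Choose S4 and S5; total service cost 15.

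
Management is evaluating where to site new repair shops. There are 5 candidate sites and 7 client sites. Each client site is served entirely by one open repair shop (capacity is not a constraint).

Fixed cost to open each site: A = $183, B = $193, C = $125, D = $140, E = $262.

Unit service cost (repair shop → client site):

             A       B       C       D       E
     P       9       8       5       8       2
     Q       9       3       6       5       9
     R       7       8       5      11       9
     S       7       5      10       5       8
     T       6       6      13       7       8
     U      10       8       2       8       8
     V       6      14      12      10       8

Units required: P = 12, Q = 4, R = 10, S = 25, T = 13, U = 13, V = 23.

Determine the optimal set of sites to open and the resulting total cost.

Open A and C; minimum total cost 859.

For any fixed open set, each client site goes to its cheapest open site; total = fixed + service.
{A, C}: P→C 5·12=60, Q→C 6·4=24, R→C 5·10=50, S→A 7·25=175, T→A 6·13=78, U→C 2·13=26, V→A 6·23=138. Service 551; fixed 308; total 859.
{C, D}: service 602 + fixed 265 = 867
{D}: P→D 8·12=96, Q→D 5·4=20, R→D 11·10=110, S→D 5·25=125, T→D 7·13=91, U→D 8·13=104, V→D 10·23=230. Service 776; fixed 140; total 916.
{A, B, C, D, E}: service 453 + fixed 903 = 1356
No other subset beats 859.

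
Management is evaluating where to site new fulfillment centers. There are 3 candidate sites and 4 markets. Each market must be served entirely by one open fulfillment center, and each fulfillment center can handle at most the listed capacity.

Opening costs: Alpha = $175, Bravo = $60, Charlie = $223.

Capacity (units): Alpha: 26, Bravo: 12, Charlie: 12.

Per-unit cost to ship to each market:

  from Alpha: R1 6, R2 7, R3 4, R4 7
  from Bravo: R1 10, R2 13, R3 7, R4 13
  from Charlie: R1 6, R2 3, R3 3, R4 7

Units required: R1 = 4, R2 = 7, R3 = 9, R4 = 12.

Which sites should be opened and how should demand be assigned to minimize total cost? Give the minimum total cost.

Open {Alpha, Bravo}: R1→Alpha 6·4=24, R2→Alpha 7·7=49, R3→Bravo 7·9=63, R4→Alpha 7·12=84.
Loads: Alpha carries 23/26, Bravo carries 9/12. Service 220; fixed 235; total 455.
Next best feasible plan costs 470.

Minimum total cost: 455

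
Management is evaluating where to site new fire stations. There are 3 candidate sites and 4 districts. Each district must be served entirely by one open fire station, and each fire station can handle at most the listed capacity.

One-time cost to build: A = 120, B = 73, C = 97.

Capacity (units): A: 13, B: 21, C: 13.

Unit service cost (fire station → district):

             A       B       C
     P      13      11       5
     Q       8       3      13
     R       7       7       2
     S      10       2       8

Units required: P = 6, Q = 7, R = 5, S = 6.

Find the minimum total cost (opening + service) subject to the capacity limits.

Minimum total cost: 243

Open {B, C}: P→C 5·6=30, Q→B 3·7=21, R→C 2·5=10, S→B 2·6=12.
Loads: B carries 13/21, C carries 11/13. Service 73; fixed 170; total 243.
Next best feasible plan costs 268.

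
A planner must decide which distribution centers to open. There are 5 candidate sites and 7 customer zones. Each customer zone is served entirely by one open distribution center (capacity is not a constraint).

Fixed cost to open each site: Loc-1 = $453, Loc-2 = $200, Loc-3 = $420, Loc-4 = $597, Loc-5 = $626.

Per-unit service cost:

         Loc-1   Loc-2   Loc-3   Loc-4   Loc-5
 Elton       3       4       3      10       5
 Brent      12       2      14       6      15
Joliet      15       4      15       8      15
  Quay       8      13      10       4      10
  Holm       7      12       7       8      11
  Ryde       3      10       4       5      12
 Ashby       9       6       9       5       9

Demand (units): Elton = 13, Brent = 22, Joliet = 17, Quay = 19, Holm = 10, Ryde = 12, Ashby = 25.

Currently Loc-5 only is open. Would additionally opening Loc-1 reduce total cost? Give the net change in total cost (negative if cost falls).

Current service cost with {Loc-5}: 1319.
Adding Loc-1: each customer zone re-picks its cheapest; new service cost 1041, saving 278.
Extra fixed cost: 453. Net change = 453 − 278 = 175.
(Totals: 1945 → 2120.)

No — net change +175 (cost rises by 175).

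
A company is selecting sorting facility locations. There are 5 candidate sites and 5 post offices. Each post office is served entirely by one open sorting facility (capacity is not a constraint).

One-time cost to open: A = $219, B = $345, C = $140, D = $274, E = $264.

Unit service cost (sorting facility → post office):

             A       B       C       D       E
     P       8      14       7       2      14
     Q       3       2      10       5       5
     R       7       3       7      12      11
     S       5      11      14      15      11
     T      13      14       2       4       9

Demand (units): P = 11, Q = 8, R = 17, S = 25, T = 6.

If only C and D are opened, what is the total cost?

Total cost: 957

Each post office is assigned to its cheapest site among the open ones.
{C, D}: P→D 2·11=22, Q→D 5·8=40, R→C 7·17=119, S→C 14·25=350, T→C 2·6=12. Service 543; fixed 414; total 957.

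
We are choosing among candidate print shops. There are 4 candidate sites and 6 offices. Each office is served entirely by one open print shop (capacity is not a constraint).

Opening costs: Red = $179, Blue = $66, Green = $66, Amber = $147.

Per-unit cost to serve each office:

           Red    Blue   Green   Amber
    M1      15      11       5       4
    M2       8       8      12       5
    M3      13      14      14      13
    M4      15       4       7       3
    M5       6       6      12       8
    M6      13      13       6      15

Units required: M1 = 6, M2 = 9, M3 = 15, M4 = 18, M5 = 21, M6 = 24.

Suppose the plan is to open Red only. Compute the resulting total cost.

Total cost: 1244

Each office is assigned to its cheapest site among the open ones.
{Red}: M1→Red 15·6=90, M2→Red 8·9=72, M3→Red 13·15=195, M4→Red 15·18=270, M5→Red 6·21=126, M6→Red 13·24=312. Service 1065; fixed 179; total 1244.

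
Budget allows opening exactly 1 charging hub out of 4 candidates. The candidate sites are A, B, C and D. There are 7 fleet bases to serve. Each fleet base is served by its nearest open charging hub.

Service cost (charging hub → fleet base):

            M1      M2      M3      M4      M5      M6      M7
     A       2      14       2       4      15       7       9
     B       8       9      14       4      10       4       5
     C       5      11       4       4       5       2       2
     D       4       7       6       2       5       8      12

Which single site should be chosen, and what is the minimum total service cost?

Choose C only; total service cost 33.

With exactly 1 open, each fleet base uses its cheapest among the chosen.
{C}: M1→C 5, M2→C 11, M3→C 4, M4→C 4, M5→C 5, M6→C 2, M7→C 2. Service cost 33.
{D}: service cost 44
{A}: service cost 53
Among all 4 size-1 choices, {C} is lowest.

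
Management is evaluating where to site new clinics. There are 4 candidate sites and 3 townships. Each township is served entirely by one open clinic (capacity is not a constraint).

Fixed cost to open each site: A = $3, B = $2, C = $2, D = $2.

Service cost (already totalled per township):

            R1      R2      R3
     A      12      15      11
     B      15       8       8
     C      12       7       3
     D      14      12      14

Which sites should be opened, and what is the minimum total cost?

Open C only; minimum total cost 24.

For any fixed open set, each township goes to its cheapest open site; total = fixed + service.
{C}: R1→C 12, R2→C 7, R3→C 3. Service 22; fixed 2; total 24.
{B, C}: service 22 + fixed 4 = 26
{C, D}: service 22 + fixed 4 = 26
{A, B, C, D}: R1→A 12, R2→C 7, R3→C 3. Service 22; fixed 9; total 31.
(All 15 nonempty subsets were checked; C only is lowest.)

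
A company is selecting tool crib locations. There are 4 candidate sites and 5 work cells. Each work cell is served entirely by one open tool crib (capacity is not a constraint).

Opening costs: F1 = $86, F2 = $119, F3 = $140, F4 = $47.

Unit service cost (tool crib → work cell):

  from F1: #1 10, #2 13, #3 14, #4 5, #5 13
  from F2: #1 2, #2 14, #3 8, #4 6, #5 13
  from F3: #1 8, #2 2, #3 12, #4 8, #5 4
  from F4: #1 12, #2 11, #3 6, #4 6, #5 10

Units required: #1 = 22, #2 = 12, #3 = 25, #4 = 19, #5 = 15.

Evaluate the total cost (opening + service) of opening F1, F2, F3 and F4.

Total cost: 765

Each work cell is assigned to its cheapest site among the open ones.
{F1, F2, F3, F4}: #1→F2 2·22=44, #2→F3 2·12=24, #3→F4 6·25=150, #4→F1 5·19=95, #5→F3 4·15=60. Service 373; fixed 392; total 765.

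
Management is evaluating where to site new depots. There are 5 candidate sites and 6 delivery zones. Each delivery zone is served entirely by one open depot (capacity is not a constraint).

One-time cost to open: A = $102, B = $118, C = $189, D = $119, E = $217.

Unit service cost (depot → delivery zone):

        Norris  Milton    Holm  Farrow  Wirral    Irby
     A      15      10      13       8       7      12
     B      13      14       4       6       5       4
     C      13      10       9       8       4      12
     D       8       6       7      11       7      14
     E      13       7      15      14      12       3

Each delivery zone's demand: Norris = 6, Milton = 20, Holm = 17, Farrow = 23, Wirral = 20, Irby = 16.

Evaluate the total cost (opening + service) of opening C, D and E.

Each delivery zone is assigned to its cheapest site among the open ones.
{C, D, E}: Norris→D 8·6=48, Milton→D 6·20=120, Holm→D 7·17=119, Farrow→C 8·23=184, Wirral→C 4·20=80, Irby→E 3·16=48. Service 599; fixed 525; total 1124.

Total cost: 1124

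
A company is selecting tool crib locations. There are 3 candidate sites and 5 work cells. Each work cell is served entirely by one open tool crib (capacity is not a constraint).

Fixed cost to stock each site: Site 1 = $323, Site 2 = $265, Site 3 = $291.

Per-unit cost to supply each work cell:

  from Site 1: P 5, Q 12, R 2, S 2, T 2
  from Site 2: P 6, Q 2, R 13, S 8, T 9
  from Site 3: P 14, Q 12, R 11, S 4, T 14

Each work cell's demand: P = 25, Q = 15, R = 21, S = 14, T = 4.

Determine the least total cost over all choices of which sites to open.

For any fixed open set, each work cell goes to its cheapest open site; total = fixed + service.
{Site 1}: P→Site 1 5·25=125, Q→Site 1 12·15=180, R→Site 1 2·21=42, S→Site 1 2·14=28, T→Site 1 2·4=8. Service 383; fixed 323; total 706.
{Site 1, Site 2}: service 233 + fixed 588 = 821
{Site 2}: service 601 + fixed 265 = 866
{Site 1, Site 2, Site 3}: service 233 + fixed 879 = 1112
No other subset beats 706.

Minimum total cost: 706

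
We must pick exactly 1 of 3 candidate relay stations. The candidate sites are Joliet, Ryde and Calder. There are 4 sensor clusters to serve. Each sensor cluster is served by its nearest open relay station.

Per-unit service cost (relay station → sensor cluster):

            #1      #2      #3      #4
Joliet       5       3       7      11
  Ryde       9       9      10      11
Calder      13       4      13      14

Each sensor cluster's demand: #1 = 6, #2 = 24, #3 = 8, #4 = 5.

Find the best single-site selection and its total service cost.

With exactly 1 open, each sensor cluster uses its cheapest among the chosen.
{Joliet}: #1→Joliet 5·6=30, #2→Joliet 3·24=72, #3→Joliet 7·8=56, #4→Joliet 11·5=55. Service cost 213.
{Calder}: service cost 348
{Ryde}: service cost 405
Among all 3 size-1 choices, {Joliet} is lowest.

Choose Joliet only; total service cost 213.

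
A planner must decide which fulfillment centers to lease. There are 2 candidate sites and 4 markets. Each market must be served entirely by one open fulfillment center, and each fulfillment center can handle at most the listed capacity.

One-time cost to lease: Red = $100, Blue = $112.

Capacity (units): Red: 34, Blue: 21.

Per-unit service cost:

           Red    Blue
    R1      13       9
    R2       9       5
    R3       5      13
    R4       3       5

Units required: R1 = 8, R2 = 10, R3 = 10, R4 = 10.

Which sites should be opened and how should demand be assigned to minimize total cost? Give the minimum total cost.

Minimum total cost: 414

Open {Red, Blue}: R1→Blue 9·8=72, R2→Blue 5·10=50, R3→Red 5·10=50, R4→Red 3·10=30.
Loads: Red carries 20/34, Blue carries 18/21. Service 202; fixed 212; total 414.
Next best feasible plan costs 446.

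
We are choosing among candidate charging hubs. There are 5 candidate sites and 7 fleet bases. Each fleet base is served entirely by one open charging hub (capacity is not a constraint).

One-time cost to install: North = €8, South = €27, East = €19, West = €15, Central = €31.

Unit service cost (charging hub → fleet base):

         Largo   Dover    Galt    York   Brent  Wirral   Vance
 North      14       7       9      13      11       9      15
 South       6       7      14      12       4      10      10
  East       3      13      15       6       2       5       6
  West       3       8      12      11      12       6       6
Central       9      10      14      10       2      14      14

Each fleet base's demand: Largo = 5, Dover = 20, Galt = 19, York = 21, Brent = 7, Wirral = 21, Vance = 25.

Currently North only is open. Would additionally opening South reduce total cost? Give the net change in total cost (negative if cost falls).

Yes — net change −208 (cost falls by 208).

Current service cost with {North}: 1295.
Adding South: each fleet base re-picks its cheapest; new service cost 1060, saving 235.
Extra fixed cost: 27. Net change = 27 − 235 = -208.
(Totals: 1303 → 1095.)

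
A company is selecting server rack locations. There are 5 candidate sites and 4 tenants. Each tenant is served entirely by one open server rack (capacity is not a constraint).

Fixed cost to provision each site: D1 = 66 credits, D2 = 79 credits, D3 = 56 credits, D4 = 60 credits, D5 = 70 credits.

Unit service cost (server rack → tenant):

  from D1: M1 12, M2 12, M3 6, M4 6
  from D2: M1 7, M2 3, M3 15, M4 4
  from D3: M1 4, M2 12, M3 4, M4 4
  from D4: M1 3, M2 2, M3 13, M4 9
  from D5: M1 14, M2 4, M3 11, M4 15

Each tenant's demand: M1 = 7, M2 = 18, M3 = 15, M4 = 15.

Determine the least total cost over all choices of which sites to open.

Minimum total cost: 293

For any fixed open set, each tenant goes to its cheapest open site; total = fixed + service.
{D3, D4}: M1→D4 3·7=21, M2→D4 2·18=36, M3→D3 4·15=60, M4→D3 4·15=60. Service 177; fixed 116; total 293.
{D2, D3}: service 202 + fixed 135 = 337
{D3, D5}: M1→D3 4·7=28, M2→D5 4·18=72, M3→D3 4·15=60, M4→D3 4·15=60. Service 220; fixed 126; total 346.
{D1, D2, D3, D4, D5}: service 177 + fixed 331 = 508
No other subset beats 293.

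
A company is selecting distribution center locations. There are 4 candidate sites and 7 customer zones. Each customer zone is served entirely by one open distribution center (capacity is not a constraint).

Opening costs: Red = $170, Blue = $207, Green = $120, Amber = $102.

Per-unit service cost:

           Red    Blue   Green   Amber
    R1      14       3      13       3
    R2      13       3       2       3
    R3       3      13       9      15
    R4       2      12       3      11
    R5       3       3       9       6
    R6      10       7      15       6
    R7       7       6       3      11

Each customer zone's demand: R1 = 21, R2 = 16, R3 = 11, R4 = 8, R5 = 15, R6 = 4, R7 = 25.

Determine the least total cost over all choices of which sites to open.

Minimum total cost: 629

For any fixed open set, each customer zone goes to its cheapest open site; total = fixed + service.
{Green, Amber}: R1→Amber 3·21=63, R2→Green 2·16=32, R3→Green 9·11=99, R4→Green 3·8=24, R5→Amber 6·15=90, R6→Amber 6·4=24, R7→Green 3·25=75. Service 407; fixed 222; total 629.
{Red, Amber}: service 404 + fixed 272 = 676
{Red, Green, Amber}: service 288 + fixed 392 = 680
{Red, Blue, Green, Amber}: R1→Blue 3·21=63, R2→Green 2·16=32, R3→Red 3·11=33, R4→Red 2·8=16, R5→Red 3·15=45, R6→Amber 6·4=24, R7→Green 3·25=75. Service 288; fixed 599; total 887.
No other subset beats 629.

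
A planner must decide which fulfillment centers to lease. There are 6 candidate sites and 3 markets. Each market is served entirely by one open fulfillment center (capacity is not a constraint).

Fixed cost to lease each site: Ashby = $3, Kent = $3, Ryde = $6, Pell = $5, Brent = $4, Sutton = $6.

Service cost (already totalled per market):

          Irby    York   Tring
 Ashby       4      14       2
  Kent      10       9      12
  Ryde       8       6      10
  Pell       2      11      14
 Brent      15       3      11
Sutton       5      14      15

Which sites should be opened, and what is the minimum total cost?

Open Ashby and Brent; minimum total cost 16.

For any fixed open set, each market goes to its cheapest open site; total = fixed + service.
{Ashby, Brent}: Irby→Ashby 4, York→Brent 3, Tring→Ashby 2. Service 9; fixed 7; total 16.
{Ashby, Kent, Brent}: service 9 + fixed 10 = 19
{Ashby, Pell, Brent}: Irby→Pell 2, York→Brent 3, Tring→Ashby 2. Service 7; fixed 12; total 19.
{Ashby, Kent, Ryde, Pell, Brent, Sutton}: service 7 + fixed 27 = 34
No other subset beats 16.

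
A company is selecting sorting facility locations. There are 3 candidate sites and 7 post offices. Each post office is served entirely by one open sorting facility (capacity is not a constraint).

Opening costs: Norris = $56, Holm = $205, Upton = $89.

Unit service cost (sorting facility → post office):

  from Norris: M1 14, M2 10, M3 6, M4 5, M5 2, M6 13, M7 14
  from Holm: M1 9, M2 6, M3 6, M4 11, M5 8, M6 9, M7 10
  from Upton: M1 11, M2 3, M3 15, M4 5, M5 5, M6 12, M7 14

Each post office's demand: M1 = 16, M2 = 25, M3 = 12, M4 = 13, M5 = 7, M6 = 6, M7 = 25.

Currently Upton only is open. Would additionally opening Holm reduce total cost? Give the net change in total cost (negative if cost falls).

Yes — net change −53 (cost falls by 53).

Current service cost with {Upton}: 953.
Adding Holm: each post office re-picks its cheapest; new service cost 695, saving 258.
Extra fixed cost: 205. Net change = 205 − 258 = -53.
(Totals: 1042 → 989.)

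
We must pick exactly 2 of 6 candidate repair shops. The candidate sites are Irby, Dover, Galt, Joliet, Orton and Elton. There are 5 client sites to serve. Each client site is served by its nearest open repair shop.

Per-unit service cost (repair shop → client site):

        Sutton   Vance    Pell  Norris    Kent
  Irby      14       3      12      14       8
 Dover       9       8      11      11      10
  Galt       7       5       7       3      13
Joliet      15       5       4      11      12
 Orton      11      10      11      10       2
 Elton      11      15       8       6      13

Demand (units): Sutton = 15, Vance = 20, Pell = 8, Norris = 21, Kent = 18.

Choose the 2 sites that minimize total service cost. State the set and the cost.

Choose Galt and Orton; total service cost 360.

With exactly 2 open, each client site uses its cheapest among the chosen.
{Galt, Orton}: Sutton→Galt 7·15=105, Vance→Galt 5·20=100, Pell→Galt 7·8=56, Norris→Galt 3·21=63, Kent→Orton 2·18=36. Service cost 360.
{Irby, Galt}: service cost 428
{Dover, Galt}: service cost 504
Among all 15 size-2 choices, {Galt, Orton} is lowest.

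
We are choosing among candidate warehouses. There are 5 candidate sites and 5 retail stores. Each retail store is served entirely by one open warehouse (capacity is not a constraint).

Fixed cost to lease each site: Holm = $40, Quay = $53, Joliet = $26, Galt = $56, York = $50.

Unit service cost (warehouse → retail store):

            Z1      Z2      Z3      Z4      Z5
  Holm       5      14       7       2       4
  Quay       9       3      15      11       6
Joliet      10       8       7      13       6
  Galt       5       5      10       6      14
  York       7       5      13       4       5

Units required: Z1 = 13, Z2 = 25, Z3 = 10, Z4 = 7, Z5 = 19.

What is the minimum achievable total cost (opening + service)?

Minimum total cost: 393

For any fixed open set, each retail store goes to its cheapest open site; total = fixed + service.
{Holm, Quay}: Z1→Holm 5·13=65, Z2→Quay 3·25=75, Z3→Holm 7·10=70, Z4→Holm 2·7=14, Z5→Holm 4·19=76. Service 300; fixed 93; total 393.
{Holm, Quay, Joliet}: service 300 + fixed 119 = 419
{Holm, York}: service 350 + fixed 90 = 440
{Holm, Quay, Joliet, Galt, York}: service 300 + fixed 225 = 525
No other subset beats 393.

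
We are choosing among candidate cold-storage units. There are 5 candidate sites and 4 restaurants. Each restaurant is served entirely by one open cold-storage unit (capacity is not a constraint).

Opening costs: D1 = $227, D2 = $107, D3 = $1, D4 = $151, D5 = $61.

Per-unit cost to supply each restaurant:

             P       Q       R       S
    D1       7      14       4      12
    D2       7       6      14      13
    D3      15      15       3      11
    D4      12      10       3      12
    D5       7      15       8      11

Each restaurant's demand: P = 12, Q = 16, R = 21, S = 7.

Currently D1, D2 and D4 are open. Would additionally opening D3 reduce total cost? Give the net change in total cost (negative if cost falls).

Current service cost with {D1, D2, D4}: 327.
Adding D3: each restaurant re-picks its cheapest; new service cost 320, saving 7.
Extra fixed cost: 1. Net change = 1 − 7 = -6.
(Totals: 812 → 806.)

Yes — net change −6 (cost falls by 6).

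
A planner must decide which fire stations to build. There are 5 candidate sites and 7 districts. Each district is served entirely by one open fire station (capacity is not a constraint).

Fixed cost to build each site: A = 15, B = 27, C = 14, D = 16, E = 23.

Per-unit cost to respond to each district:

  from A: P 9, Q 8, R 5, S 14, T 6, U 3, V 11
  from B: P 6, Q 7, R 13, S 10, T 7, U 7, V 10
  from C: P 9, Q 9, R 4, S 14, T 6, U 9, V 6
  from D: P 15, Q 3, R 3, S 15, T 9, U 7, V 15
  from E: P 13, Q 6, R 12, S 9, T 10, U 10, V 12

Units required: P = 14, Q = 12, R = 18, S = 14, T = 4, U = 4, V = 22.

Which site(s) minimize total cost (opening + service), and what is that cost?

For any fixed open set, each district goes to its cheapest open site; total = fixed + service.
{A, B, C, D}: P→B 6·14=84, Q→D 3·12=36, R→D 3·18=54, S→B 10·14=140, T→A 6·4=24, U→A 3·4=12, V→C 6·22=132. Service 482; fixed 72; total 554.
{B, C, D}: service 498 + fixed 57 = 555
{A, B, C, D, E}: P→B 6·14=84, Q→D 3·12=36, R→D 3·18=54, S→E 9·14=126, T→A 6·4=24, U→A 3·4=12, V→C 6·22=132. Service 468; fixed 95; total 563.
{C}: service 694 + fixed 14 = 708
No other subset beats 554.

Open A, B, C and D; minimum total cost 554.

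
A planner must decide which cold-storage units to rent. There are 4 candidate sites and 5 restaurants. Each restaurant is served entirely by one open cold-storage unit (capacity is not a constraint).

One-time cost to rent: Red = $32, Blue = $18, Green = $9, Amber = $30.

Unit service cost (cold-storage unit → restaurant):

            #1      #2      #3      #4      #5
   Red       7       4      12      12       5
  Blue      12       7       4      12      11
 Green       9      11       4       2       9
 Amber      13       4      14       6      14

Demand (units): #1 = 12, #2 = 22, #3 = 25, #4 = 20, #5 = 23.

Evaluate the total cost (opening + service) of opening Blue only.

Each restaurant is assigned to its cheapest site among the open ones.
{Blue}: #1→Blue 12·12=144, #2→Blue 7·22=154, #3→Blue 4·25=100, #4→Blue 12·20=240, #5→Blue 11·23=253. Service 891; fixed 18; total 909.

Total cost: 909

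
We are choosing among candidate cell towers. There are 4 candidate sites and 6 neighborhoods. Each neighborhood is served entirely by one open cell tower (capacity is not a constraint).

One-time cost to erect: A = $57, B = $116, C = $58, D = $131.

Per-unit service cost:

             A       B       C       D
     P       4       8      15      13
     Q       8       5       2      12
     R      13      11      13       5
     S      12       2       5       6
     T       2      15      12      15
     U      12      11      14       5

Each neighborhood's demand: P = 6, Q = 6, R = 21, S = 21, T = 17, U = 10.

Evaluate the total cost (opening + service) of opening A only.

Total cost: 808

Each neighborhood is assigned to its cheapest site among the open ones.
{A}: P→A 4·6=24, Q→A 8·6=48, R→A 13·21=273, S→A 12·21=252, T→A 2·17=34, U→A 12·10=120. Service 751; fixed 57; total 808.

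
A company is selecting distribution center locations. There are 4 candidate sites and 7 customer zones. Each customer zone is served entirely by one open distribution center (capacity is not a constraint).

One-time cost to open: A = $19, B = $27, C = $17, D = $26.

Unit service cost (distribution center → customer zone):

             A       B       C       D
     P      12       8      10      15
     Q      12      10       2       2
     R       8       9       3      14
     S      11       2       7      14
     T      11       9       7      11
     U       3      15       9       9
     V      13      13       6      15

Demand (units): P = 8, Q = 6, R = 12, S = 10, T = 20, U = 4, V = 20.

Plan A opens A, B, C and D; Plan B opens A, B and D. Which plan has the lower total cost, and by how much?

Plan A is cheaper by 223.

Plan A: {A, B, C, D}: P→B 8·8=64, Q→C 2·6=12, R→C 3·12=36, S→B 2·10=20, T→C 7·20=140, U→A 3·4=12, V→C 6·20=120. Service 404; fixed 89; total 493.
Plan B: {A, B, D}: P→B 8·8=64, Q→D 2·6=12, R→A 8·12=96, S→B 2·10=20, T→B 9·20=180, U→A 3·4=12, V→A 13·20=260. Service 644; fixed 72; total 716.
Difference: |493 − 716| = 223.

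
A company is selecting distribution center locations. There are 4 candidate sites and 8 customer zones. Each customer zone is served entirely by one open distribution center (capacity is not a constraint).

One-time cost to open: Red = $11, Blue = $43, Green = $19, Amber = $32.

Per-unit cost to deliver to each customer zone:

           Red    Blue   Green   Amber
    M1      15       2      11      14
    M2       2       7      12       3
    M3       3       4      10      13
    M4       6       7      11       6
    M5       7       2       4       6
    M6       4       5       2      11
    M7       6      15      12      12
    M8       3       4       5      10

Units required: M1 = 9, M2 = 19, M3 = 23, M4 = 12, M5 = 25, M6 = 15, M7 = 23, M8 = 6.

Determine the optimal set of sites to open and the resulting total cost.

For any fixed open set, each customer zone goes to its cheapest open site; total = fixed + service.
{Red, Blue, Green}: M1→Blue 2·9=18, M2→Red 2·19=38, M3→Red 3·23=69, M4→Red 6·12=72, M5→Blue 2·25=50, M6→Green 2·15=30, M7→Red 6·23=138, M8→Red 3·6=18. Service 433; fixed 73; total 506.
{Red, Blue}: service 463 + fixed 54 = 517
{Red, Blue, Green, Amber}: M1→Blue 2·9=18, M2→Red 2·19=38, M3→Red 3·23=69, M4→Red 6·12=72, M5→Blue 2·25=50, M6→Green 2·15=30, M7→Red 6·23=138, M8→Red 3·6=18. Service 433; fixed 105; total 538.
{Red}: service 705 + fixed 11 = 716
(All 15 nonempty subsets were checked; Red, Blue and Green is lowest.)

Open Red, Blue and Green; minimum total cost 506.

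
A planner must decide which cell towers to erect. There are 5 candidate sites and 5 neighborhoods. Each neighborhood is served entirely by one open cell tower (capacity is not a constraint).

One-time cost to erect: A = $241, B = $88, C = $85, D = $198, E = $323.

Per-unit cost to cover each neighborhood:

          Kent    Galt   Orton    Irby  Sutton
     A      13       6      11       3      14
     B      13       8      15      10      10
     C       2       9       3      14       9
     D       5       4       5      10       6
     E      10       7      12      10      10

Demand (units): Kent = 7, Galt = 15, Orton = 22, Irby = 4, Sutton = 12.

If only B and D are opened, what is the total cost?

Each neighborhood is assigned to its cheapest site among the open ones.
{B, D}: Kent→D 5·7=35, Galt→D 4·15=60, Orton→D 5·22=110, Irby→B 10·4=40, Sutton→D 6·12=72. Service 317; fixed 286; total 603.

Total cost: 603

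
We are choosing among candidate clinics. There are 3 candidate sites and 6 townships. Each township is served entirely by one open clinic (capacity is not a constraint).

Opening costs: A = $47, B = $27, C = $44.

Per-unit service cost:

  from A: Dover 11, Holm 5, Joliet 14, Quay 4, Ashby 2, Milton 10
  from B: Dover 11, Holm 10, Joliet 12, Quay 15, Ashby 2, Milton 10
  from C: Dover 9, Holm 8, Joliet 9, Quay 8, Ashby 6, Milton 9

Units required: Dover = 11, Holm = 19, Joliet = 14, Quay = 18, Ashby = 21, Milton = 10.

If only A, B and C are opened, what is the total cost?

Total cost: 642

Each township is assigned to its cheapest site among the open ones.
{A, B, C}: Dover→C 9·11=99, Holm→A 5·19=95, Joliet→C 9·14=126, Quay→A 4·18=72, Ashby→A 2·21=42, Milton→C 9·10=90. Service 524; fixed 118; total 642.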